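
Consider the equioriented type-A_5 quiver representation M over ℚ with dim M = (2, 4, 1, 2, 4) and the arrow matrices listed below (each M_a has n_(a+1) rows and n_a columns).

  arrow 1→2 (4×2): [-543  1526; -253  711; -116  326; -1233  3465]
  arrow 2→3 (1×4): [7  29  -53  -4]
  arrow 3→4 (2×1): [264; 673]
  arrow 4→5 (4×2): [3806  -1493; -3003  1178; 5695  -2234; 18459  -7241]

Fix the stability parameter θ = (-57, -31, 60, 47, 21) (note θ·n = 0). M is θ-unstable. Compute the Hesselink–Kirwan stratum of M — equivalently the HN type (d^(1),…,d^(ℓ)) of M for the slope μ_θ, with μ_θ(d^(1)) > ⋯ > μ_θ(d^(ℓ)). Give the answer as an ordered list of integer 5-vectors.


Barcode: M ≅ I[1,2], I[1,5], I[2,2]^2, I[4,5], I[5,5]^2. HN layers by μ_θ (5 steps, strictly decreasing):
  μ^(1)=128/3; μ^(2)=34; μ^(3)=21; μ^(4)=-31; μ^(5)=-57

((0, 0, 1, 1, 1); (0, 0, 0, 1, 1); (0, 0, 0, 0, 2); (0, 4, 0, 0, 0); (2, 0, 0, 0, 0))


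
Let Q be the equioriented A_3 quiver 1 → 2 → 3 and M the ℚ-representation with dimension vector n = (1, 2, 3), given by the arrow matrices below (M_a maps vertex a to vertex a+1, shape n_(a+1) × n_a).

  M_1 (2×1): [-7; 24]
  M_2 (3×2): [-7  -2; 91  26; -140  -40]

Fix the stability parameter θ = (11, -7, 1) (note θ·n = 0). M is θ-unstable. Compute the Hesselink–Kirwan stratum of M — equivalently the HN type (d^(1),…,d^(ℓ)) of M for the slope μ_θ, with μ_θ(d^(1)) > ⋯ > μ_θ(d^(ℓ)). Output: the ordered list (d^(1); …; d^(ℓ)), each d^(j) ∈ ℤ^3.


Via rank(M_{q-1}∘⋯∘M_p): M ≅ I[1,3], I[2,2], I[3,3]^2.
μ_θ-semistable layers: μ^(1)=5/3; μ^(2)=1; μ^(3)=-7

((1, 1, 1); (0, 0, 2); (0, 1, 0))


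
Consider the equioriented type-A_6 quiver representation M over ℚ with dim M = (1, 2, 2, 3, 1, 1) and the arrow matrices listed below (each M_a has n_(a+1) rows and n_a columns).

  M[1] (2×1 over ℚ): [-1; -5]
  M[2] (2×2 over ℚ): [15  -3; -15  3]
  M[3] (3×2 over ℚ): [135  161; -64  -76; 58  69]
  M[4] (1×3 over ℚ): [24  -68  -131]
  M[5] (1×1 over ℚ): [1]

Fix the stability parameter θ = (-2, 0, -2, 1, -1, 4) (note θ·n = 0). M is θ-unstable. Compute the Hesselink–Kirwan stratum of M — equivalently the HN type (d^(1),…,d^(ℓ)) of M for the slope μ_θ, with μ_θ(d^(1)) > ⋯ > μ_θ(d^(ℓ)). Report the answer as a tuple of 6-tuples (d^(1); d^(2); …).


Interval decomposition of M: I[1,2], I[2,6], I[3,4], I[4,4].
HN type (ℓ=5): μ^(1)=4; μ^(2)=1; μ^(3)=0; μ^(4)=-1; μ^(5)=-2

((0, 0, 0, 0, 0, 1); (0, 0, 0, 2, 0, 0); (0, 1, 0, 1, 1, 0); (0, 1, 1, 0, 0, 0); (1, 0, 1, 0, 0, 0))


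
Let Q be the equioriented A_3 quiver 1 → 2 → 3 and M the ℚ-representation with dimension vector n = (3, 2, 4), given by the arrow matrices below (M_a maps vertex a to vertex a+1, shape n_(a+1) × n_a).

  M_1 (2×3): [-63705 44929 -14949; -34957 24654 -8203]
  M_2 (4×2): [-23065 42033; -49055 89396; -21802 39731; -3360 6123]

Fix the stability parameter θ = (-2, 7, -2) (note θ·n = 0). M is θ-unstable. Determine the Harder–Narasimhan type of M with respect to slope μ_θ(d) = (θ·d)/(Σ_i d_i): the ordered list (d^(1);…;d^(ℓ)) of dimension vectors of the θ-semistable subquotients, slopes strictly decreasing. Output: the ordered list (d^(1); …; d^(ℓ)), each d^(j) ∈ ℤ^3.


Barcode: M ≅ I[1,1], I[1,3]^2, I[3,3]^2. HN layers by μ_θ (2 steps, strictly decreasing):
  μ^(1)=5/2; μ^(2)=-2

((0, 2, 2); (3, 0, 2))


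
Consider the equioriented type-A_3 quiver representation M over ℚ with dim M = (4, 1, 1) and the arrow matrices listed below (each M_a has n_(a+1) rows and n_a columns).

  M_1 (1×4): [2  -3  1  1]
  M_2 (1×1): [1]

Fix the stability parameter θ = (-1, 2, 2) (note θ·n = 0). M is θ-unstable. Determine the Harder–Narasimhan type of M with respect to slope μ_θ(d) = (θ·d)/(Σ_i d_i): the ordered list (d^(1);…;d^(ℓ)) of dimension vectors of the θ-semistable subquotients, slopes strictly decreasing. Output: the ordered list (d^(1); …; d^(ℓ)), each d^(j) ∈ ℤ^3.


Barcode: M ≅ I[1,1]^3, I[1,3]. HN layers by μ_θ (2 steps, strictly decreasing):
  μ^(1)=2; μ^(2)=-1

((0, 1, 1); (4, 0, 0))


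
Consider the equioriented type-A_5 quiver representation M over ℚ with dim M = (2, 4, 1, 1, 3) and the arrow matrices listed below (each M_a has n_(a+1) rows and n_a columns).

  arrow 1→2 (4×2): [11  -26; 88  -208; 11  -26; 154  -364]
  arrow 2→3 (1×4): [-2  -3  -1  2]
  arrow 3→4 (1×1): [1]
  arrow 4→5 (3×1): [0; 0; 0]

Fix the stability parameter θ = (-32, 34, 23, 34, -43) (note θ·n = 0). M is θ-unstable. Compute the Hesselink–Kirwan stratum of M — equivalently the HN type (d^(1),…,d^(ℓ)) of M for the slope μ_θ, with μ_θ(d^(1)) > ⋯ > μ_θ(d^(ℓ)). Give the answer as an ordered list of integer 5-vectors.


Barcode: M ≅ I[1,1], I[1,4], I[2,2]^3, I[5,5]^3. HN layers by μ_θ (4 steps, strictly decreasing):
  μ^(1)=34; μ^(2)=57/2; μ^(3)=-32; μ^(4)=-43

((0, 3, 0, 1, 0); (0, 1, 1, 0, 0); (2, 0, 0, 0, 0); (0, 0, 0, 0, 3))


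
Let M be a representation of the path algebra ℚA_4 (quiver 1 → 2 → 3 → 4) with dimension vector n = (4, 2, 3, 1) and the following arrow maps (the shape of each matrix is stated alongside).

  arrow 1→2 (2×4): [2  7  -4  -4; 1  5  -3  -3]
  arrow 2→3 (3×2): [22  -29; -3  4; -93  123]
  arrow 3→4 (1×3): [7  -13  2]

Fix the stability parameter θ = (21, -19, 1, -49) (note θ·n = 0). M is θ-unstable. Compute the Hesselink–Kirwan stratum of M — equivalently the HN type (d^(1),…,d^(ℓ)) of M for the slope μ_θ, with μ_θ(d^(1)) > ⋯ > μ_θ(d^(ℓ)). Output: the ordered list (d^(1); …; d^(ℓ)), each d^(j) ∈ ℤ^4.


Barcode: M ≅ I[1,1]^2, I[1,3], I[1,4], I[3,3]. HN layers by μ_θ (3 steps, strictly decreasing):
  μ^(1)=21; μ^(2)=1; μ^(3)=-23/2

((2, 0, 0, 0); (1, 1, 2, 0); (1, 1, 1, 1))


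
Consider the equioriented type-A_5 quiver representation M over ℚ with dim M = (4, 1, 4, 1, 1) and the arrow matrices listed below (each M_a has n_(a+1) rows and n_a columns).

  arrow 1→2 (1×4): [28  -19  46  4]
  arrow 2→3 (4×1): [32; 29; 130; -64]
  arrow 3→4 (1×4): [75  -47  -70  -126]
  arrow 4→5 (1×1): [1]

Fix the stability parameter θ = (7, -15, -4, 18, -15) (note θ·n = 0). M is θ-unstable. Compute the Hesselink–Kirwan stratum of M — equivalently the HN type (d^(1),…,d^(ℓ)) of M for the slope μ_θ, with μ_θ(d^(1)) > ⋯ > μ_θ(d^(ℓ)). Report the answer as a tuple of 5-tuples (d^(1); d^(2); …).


Via rank(M_{q-1}∘⋯∘M_p): M ≅ I[1,1]^3, I[1,5], I[3,3]^3.
μ_θ-semistable layers: μ^(1)=7; μ^(2)=3/2; μ^(3)=-4

((3, 0, 0, 0, 0); (0, 0, 0, 1, 1); (1, 1, 4, 0, 0))


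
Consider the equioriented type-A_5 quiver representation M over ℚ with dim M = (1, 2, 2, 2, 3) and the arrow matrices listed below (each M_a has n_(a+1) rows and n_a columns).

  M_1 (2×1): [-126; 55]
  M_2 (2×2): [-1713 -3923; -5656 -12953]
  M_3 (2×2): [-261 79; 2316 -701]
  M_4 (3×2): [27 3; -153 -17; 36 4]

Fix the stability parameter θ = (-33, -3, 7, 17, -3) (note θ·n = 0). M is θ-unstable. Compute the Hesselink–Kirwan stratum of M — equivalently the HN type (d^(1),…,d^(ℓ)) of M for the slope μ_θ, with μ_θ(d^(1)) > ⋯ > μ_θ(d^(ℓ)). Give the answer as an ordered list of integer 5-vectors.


Interval decomposition of M: I[1,5], I[2,4], I[5,5]^2.
HN type (ℓ=4): μ^(1)=17; μ^(2)=7; μ^(3)=-3; μ^(4)=-33

((0, 0, 0, 1, 0); (0, 0, 2, 1, 1); (0, 2, 0, 0, 2); (1, 0, 0, 0, 0))


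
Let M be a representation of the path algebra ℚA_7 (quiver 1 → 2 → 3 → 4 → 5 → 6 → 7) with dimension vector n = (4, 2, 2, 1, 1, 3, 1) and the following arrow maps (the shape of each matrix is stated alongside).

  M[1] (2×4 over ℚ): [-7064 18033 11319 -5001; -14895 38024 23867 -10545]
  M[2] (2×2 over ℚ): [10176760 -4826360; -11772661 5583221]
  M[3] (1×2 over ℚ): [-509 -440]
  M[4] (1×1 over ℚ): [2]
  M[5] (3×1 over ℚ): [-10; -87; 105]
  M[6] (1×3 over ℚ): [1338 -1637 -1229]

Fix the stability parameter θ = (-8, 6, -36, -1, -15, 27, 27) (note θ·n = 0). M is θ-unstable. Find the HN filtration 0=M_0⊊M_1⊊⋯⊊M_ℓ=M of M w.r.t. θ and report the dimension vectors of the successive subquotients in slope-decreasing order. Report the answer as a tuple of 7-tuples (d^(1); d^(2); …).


Interval decomposition of M: I[1,1]^2, I[1,2], I[1,3], I[3,7], I[6,6]^2.
HN type (ℓ=5): μ^(1)=27; μ^(2)=6; μ^(3)=-8; μ^(4)=-38/3; μ^(5)=-36

((0, 0, 0, 0, 0, 3, 1); (0, 1, 0, 0, 0, 0, 0); (3, 0, 0, 1, 1, 0, 0); (1, 1, 1, 0, 0, 0, 0); (0, 0, 1, 0, 0, 0, 0))


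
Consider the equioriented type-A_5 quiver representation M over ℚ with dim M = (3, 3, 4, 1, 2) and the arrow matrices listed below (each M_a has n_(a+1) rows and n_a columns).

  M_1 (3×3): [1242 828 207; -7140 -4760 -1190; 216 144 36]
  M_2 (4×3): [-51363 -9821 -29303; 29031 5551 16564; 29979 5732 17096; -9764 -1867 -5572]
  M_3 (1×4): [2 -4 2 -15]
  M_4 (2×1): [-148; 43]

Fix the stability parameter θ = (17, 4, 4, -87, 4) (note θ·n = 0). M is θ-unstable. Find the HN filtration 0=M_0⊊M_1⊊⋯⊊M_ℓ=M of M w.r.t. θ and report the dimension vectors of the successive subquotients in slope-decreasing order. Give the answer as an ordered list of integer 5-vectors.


Interval decomposition of M: I[1,1]^2, I[1,5], I[2,3]^2, I[3,3], I[5,5].
HN type (ℓ=3): μ^(1)=17; μ^(2)=4; μ^(3)=-31/2

((2, 0, 0, 0, 0); (0, 2, 3, 0, 2); (1, 1, 1, 1, 0))


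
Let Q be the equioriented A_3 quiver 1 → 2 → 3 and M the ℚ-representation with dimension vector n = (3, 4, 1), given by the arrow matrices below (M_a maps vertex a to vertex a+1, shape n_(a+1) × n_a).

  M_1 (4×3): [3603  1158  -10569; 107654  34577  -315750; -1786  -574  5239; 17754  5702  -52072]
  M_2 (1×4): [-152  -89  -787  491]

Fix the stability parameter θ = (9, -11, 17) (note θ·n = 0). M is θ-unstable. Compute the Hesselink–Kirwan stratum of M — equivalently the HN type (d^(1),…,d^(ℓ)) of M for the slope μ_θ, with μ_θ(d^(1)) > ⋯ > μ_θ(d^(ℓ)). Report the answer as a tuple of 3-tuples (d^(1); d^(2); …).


Via rank(M_{q-1}∘⋯∘M_p): M ≅ I[1,2]^2, I[1,3], I[2,2].
μ_θ-semistable layers: μ^(1)=17; μ^(2)=-1; μ^(3)=-11

((0, 0, 1); (3, 3, 0); (0, 1, 0))


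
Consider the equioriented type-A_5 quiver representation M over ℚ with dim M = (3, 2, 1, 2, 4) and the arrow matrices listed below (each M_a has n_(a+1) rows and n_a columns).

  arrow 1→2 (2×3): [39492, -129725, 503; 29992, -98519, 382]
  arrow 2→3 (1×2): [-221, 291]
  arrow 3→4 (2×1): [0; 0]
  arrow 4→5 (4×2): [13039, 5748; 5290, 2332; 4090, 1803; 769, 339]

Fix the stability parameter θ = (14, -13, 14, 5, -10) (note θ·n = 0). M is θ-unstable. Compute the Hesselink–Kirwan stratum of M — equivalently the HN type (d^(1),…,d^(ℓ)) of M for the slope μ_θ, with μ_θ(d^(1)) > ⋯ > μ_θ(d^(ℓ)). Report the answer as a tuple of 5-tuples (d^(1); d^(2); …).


Barcode: M ≅ I[1,1], I[1,2], I[1,3], I[4,5]^2, I[5,5]^2. HN layers by μ_θ (4 steps, strictly decreasing):
  μ^(1)=14; μ^(2)=1/2; μ^(3)=-5/2; μ^(4)=-10

((1, 0, 1, 0, 0); (2, 2, 0, 0, 0); (0, 0, 0, 2, 2); (0, 0, 0, 0, 2))


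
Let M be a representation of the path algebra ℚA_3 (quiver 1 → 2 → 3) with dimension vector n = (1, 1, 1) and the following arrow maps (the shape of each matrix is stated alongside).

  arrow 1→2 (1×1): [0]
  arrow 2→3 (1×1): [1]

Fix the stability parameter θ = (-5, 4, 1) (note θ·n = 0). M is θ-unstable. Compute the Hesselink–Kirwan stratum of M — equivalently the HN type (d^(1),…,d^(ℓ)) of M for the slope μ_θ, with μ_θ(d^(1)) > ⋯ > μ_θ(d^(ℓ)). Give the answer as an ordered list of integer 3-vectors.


Barcode: M ≅ I[1,1], I[2,3]. HN layers by μ_θ (2 steps, strictly decreasing):
  μ^(1)=5/2; μ^(2)=-5

((0, 1, 1); (1, 0, 0))


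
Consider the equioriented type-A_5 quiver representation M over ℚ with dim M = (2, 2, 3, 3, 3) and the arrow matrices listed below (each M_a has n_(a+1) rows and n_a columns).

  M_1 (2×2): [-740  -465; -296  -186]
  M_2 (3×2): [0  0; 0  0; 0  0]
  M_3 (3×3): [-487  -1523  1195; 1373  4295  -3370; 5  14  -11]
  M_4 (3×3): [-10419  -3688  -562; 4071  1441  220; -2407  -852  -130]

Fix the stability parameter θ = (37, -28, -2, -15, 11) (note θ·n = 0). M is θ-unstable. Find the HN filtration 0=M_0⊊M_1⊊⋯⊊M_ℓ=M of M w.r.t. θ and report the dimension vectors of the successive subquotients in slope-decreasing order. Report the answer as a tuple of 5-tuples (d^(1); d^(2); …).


Barcode: M ≅ I[1,1], I[1,2], I[2,2], I[3,4], I[3,5]^2, I[5,5]. HN layers by μ_θ (5 steps, strictly decreasing):
  μ^(1)=37; μ^(2)=11; μ^(3)=9/2; μ^(4)=-17/2; μ^(5)=-28

((1, 0, 0, 0, 0); (0, 0, 0, 0, 3); (1, 1, 0, 0, 0); (0, 0, 3, 3, 0); (0, 1, 0, 0, 0))


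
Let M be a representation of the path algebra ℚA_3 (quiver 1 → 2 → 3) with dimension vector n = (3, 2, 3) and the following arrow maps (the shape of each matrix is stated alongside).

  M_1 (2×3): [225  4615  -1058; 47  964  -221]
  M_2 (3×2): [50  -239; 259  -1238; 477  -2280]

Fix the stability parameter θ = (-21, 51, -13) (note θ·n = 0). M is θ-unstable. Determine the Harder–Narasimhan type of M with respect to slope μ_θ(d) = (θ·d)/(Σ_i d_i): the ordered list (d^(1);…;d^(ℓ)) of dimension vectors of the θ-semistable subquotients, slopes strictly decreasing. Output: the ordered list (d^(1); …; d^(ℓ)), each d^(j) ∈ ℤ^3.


Interval decomposition of M: I[1,1], I[1,3]^2, I[3,3].
HN type (ℓ=3): μ^(1)=19; μ^(2)=-13; μ^(3)=-21

((0, 2, 2); (0, 0, 1); (3, 0, 0))


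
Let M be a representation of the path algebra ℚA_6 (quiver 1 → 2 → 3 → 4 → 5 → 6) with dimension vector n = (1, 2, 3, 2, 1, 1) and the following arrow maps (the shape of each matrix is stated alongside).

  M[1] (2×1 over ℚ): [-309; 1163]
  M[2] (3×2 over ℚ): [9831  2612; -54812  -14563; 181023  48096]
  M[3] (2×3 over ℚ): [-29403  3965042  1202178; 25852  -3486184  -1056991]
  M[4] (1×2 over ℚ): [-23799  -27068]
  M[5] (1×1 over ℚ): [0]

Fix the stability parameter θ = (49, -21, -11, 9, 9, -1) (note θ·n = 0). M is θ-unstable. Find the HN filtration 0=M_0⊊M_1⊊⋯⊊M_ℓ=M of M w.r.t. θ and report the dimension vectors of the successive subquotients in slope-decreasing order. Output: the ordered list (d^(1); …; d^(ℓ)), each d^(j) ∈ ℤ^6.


Barcode: M ≅ I[1,5], I[2,4], I[3,3], I[6,6]. HN layers by μ_θ (5 steps, strictly decreasing):
  μ^(1)=9; μ^(2)=17/3; μ^(3)=-1; μ^(4)=-11; μ^(5)=-21

((0, 0, 0, 2, 1, 0); (1, 1, 1, 0, 0, 0); (0, 0, 0, 0, 0, 1); (0, 0, 2, 0, 0, 0); (0, 1, 0, 0, 0, 0))


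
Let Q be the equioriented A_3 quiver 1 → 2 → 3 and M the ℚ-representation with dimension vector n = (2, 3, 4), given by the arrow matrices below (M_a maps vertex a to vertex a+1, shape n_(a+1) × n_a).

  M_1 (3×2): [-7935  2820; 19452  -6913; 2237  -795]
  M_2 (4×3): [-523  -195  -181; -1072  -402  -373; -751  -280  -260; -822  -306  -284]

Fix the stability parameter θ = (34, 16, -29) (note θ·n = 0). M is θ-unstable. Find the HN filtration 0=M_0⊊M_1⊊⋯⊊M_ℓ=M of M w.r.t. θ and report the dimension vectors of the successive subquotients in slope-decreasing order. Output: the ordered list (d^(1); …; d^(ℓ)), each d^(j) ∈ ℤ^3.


Interval decomposition of M: I[1,3]^2, I[2,3], I[3,3].
HN type (ℓ=3): μ^(1)=7; μ^(2)=-13/2; μ^(3)=-29

((2, 2, 2); (0, 1, 1); (0, 0, 1))


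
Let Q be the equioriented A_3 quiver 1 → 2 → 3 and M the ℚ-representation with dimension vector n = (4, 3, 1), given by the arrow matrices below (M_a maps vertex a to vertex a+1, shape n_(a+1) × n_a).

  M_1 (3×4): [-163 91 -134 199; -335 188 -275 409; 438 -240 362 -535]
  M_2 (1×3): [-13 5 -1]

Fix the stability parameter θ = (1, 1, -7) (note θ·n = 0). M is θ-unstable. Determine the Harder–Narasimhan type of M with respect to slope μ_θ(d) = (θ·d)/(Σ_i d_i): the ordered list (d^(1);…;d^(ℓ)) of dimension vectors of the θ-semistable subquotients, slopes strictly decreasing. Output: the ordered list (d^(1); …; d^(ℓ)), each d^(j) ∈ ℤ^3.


Via rank(M_{q-1}∘⋯∘M_p): M ≅ I[1,1], I[1,2]^2, I[1,3].
μ_θ-semistable layers: μ^(1)=1; μ^(2)=-5/3

((3, 2, 0); (1, 1, 1))


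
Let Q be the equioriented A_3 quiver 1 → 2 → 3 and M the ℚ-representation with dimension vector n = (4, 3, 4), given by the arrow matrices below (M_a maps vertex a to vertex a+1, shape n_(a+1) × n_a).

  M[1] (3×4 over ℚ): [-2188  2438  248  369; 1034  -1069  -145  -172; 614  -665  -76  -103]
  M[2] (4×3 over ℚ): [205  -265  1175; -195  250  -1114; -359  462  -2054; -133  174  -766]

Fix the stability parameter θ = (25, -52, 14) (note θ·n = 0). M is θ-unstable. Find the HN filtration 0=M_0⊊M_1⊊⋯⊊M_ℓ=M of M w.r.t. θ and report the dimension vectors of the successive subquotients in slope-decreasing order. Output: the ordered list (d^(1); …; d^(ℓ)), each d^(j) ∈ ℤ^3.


Via rank(M_{q-1}∘⋯∘M_p): M ≅ I[1,1], I[1,2], I[1,3]^2, I[3,3]^2.
μ_θ-semistable layers: μ^(1)=25; μ^(2)=14; μ^(3)=-27/2

((1, 0, 0); (0, 0, 4); (3, 3, 0))


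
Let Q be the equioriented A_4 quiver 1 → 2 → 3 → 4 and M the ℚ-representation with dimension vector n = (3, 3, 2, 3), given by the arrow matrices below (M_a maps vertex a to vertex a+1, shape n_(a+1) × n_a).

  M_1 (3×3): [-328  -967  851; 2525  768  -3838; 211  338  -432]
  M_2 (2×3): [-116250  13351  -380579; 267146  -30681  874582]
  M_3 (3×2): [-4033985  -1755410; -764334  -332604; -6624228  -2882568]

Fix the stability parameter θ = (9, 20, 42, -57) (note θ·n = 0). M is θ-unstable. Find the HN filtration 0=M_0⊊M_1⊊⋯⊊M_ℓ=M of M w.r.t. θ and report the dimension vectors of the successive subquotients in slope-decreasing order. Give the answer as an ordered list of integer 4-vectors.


Via rank(M_{q-1}∘⋯∘M_p): M ≅ I[1,2], I[1,3], I[1,4], I[4,4]^2.
μ_θ-semistable layers: μ^(1)=42; μ^(2)=20; μ^(3)=9; μ^(4)=7/2; μ^(5)=-57

((0, 0, 1, 0); (0, 2, 0, 0); (2, 0, 0, 0); (1, 1, 1, 1); (0, 0, 0, 2))


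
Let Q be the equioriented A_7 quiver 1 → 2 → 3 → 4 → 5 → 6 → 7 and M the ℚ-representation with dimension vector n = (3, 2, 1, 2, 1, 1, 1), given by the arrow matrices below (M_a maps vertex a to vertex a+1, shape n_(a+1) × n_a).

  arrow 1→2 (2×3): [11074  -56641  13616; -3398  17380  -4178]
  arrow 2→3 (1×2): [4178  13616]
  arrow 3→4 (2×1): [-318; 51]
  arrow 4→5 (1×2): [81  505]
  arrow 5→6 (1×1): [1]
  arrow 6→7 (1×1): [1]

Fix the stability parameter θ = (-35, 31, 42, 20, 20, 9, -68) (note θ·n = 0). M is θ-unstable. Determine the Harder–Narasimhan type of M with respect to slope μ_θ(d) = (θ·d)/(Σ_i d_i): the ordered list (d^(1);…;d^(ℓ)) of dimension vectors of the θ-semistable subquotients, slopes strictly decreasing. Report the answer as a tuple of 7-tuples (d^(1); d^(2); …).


Via rank(M_{q-1}∘⋯∘M_p): M ≅ I[1,1], I[1,2], I[1,7], I[4,4].
μ_θ-semistable layers: μ^(1)=31; μ^(2)=20; μ^(3)=9; μ^(4)=-35

((0, 1, 0, 0, 0, 0, 0); (0, 0, 0, 1, 0, 0, 0); (0, 1, 1, 1, 1, 1, 1); (3, 0, 0, 0, 0, 0, 0))


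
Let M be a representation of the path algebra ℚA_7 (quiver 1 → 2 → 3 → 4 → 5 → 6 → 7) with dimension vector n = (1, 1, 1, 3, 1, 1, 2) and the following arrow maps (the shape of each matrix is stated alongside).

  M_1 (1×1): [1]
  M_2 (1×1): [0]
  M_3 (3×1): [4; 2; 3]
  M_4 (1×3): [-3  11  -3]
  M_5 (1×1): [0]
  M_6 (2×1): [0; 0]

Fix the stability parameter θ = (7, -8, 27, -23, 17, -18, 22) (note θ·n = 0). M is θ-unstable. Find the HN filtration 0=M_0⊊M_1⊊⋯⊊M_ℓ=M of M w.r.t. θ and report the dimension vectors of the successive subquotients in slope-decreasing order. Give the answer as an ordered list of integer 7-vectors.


Barcode: M ≅ I[1,2], I[3,5], I[4,4]^2, I[6,6], I[7,7]^2. HN layers by μ_θ (6 steps, strictly decreasing):
  μ^(1)=22; μ^(2)=17; μ^(3)=2; μ^(4)=-1/2; μ^(5)=-18; μ^(6)=-23

((0, 0, 0, 0, 0, 0, 2); (0, 0, 0, 0, 1, 0, 0); (0, 0, 1, 1, 0, 0, 0); (1, 1, 0, 0, 0, 0, 0); (0, 0, 0, 0, 0, 1, 0); (0, 0, 0, 2, 0, 0, 0))


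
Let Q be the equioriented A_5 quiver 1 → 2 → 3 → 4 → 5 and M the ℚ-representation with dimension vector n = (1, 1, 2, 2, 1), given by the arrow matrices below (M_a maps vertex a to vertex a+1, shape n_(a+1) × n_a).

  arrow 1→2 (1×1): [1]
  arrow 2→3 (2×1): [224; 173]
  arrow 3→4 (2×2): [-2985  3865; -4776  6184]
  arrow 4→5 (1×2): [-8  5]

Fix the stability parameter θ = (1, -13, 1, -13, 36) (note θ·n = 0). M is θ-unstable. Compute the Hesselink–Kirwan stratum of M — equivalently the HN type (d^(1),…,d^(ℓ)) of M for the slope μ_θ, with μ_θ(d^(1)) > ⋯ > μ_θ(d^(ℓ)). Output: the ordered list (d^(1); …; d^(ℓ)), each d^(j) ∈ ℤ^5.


Barcode: M ≅ I[1,4], I[3,3], I[4,5]. HN layers by μ_θ (4 steps, strictly decreasing):
  μ^(1)=36; μ^(2)=1; μ^(3)=-6; μ^(4)=-13

((0, 0, 0, 0, 1); (0, 0, 1, 0, 0); (1, 1, 1, 1, 0); (0, 0, 0, 1, 0))


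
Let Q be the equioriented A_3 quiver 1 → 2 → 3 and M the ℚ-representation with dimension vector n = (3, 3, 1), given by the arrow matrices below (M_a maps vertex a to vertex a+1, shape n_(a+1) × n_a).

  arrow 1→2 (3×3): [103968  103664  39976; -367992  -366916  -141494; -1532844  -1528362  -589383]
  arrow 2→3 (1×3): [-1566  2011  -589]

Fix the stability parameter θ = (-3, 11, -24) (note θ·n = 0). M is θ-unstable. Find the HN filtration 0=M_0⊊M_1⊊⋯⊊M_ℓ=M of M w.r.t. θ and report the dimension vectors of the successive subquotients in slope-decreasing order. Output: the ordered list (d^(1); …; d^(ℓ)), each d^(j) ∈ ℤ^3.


Interval decomposition of M: I[1,1]^2, I[1,3], I[2,2]^2.
HN type (ℓ=3): μ^(1)=11; μ^(2)=-3; μ^(3)=-16/3

((0, 2, 0); (2, 0, 0); (1, 1, 1))


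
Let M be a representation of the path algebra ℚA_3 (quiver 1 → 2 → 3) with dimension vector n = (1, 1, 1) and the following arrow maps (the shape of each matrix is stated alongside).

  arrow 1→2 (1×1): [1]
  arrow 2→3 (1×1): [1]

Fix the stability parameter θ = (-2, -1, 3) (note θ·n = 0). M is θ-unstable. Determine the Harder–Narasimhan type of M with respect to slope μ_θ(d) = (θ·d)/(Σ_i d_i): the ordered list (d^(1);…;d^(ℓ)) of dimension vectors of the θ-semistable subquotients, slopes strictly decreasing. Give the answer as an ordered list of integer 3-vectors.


Interval decomposition of M: I[1,3].
HN type (ℓ=3): μ^(1)=3; μ^(2)=-1; μ^(3)=-2

((0, 0, 1); (0, 1, 0); (1, 0, 0))


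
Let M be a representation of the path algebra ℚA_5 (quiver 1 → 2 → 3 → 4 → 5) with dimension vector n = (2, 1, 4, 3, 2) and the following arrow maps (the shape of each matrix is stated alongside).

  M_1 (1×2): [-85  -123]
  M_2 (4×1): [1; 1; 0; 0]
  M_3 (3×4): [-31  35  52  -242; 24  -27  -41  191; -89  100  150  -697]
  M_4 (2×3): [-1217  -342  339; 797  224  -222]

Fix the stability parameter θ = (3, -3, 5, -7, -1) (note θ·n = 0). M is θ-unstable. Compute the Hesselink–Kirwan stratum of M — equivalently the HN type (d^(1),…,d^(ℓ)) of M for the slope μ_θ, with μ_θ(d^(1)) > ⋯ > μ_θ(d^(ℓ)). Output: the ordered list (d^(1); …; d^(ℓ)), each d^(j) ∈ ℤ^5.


Barcode: M ≅ I[1,1], I[1,5], I[3,3], I[3,4], I[3,5]. HN layers by μ_θ (4 steps, strictly decreasing):
  μ^(1)=5; μ^(2)=3; μ^(3)=-3/5; μ^(4)=-1

((0, 0, 1, 0, 0); (1, 0, 0, 0, 0); (1, 1, 1, 1, 1); (0, 0, 2, 2, 1))


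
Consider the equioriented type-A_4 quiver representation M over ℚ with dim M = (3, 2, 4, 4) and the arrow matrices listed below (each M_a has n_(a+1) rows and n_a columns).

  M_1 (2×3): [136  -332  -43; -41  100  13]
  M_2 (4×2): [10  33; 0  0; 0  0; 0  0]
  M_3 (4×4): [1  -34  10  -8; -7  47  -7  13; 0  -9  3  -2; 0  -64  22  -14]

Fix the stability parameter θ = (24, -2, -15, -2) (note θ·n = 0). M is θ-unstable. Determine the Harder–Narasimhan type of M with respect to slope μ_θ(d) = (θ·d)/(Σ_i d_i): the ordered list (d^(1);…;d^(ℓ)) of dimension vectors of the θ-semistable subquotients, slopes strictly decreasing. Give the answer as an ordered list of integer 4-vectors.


Via rank(M_{q-1}∘⋯∘M_p): M ≅ I[1,1], I[1,2], I[1,4], I[3,4]^3.
μ_θ-semistable layers: μ^(1)=24; μ^(2)=11; μ^(3)=5/4; μ^(4)=-2; μ^(5)=-15

((1, 0, 0, 0); (1, 1, 0, 0); (1, 1, 1, 1); (0, 0, 0, 3); (0, 0, 3, 0))


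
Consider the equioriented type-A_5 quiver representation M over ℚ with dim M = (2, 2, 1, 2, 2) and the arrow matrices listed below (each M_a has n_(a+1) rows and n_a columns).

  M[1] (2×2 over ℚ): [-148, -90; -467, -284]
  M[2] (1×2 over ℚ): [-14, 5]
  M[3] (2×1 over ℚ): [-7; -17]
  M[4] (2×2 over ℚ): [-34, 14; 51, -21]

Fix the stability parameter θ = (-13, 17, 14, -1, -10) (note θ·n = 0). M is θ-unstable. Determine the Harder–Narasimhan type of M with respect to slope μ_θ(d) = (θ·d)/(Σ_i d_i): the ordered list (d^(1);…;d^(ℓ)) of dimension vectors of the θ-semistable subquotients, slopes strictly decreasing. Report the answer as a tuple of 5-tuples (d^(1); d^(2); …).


Interval decomposition of M: I[1,2], I[1,4], I[4,5], I[5,5].
HN type (ℓ=5): μ^(1)=17; μ^(2)=10; μ^(3)=-11/2; μ^(4)=-10; μ^(5)=-13

((0, 1, 0, 0, 0); (0, 1, 1, 1, 0); (0, 0, 0, 1, 1); (0, 0, 0, 0, 1); (2, 0, 0, 0, 0))


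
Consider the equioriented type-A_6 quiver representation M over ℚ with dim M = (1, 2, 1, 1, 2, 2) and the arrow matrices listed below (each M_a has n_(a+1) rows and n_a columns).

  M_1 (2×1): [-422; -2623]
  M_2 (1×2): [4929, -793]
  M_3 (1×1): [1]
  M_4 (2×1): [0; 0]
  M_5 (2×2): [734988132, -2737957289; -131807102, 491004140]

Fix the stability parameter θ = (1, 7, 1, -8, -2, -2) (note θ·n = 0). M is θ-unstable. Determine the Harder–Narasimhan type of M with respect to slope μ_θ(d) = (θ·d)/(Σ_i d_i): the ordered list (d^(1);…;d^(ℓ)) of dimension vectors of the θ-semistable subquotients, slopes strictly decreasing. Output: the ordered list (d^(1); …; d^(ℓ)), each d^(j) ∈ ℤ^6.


Interval decomposition of M: I[1,4], I[2,2], I[5,6]^2.
HN type (ℓ=3): μ^(1)=7; μ^(2)=1/4; μ^(3)=-2

((0, 1, 0, 0, 0, 0); (1, 1, 1, 1, 0, 0); (0, 0, 0, 0, 2, 2))


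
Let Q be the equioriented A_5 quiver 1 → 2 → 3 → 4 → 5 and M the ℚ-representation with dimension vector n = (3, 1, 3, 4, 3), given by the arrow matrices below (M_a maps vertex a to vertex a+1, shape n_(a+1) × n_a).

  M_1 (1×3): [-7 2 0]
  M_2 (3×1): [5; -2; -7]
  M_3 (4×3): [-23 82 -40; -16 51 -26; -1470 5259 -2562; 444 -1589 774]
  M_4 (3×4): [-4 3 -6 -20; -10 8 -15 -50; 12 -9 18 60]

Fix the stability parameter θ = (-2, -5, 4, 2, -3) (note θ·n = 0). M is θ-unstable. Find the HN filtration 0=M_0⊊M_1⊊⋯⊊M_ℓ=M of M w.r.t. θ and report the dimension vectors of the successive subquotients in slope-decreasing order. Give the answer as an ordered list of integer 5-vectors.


Interval decomposition of M: I[1,1]^2, I[1,4], I[3,3], I[3,5], I[4,4], I[4,5], I[5,5].
HN type (ℓ=8): μ^(1)=4; μ^(2)=3; μ^(3)=2; μ^(4)=1; μ^(5)=-1/2; μ^(6)=-2; μ^(7)=-3; μ^(8)=-7/2

((0, 0, 1, 0, 0); (0, 0, 1, 1, 0); (0, 0, 0, 1, 0); (0, 0, 1, 1, 1); (0, 0, 0, 1, 1); (2, 0, 0, 0, 0); (0, 0, 0, 0, 1); (1, 1, 0, 0, 0))


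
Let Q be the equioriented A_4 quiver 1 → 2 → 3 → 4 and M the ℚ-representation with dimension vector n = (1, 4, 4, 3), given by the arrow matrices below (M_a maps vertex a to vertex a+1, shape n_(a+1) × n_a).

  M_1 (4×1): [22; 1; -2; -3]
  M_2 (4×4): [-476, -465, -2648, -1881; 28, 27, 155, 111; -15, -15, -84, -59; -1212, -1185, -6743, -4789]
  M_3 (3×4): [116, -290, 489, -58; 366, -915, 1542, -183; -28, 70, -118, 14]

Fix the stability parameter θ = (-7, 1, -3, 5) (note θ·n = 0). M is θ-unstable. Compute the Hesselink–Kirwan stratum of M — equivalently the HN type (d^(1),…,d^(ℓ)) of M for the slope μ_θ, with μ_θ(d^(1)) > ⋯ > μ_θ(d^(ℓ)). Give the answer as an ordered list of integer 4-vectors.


Interval decomposition of M: I[1,3], I[2,2], I[2,3], I[2,4], I[3,4], I[4,4].
HN type (ℓ=5): μ^(1)=5; μ^(2)=1; μ^(3)=-1; μ^(4)=-3; μ^(5)=-7

((0, 0, 0, 3); (0, 1, 0, 0); (0, 3, 3, 0); (0, 0, 1, 0); (1, 0, 0, 0))


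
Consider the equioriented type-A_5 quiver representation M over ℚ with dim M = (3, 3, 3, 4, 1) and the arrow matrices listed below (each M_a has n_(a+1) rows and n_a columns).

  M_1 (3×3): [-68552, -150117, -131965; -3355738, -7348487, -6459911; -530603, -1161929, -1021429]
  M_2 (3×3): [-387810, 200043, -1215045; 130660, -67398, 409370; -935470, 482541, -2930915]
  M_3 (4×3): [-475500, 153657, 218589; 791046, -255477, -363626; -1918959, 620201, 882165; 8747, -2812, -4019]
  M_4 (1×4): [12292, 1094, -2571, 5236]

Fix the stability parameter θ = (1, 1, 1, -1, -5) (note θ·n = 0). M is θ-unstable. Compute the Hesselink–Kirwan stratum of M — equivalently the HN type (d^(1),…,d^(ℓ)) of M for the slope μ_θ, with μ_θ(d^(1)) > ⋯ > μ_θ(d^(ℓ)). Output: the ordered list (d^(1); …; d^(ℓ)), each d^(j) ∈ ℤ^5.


Interval decomposition of M: I[1,1], I[1,2], I[1,5], I[2,2], I[3,4]^2, I[4,4].
HN type (ℓ=4): μ^(1)=1; μ^(2)=0; μ^(3)=-3/5; μ^(4)=-1

((2, 2, 0, 0, 0); (0, 0, 2, 2, 0); (1, 1, 1, 1, 1); (0, 0, 0, 1, 0))


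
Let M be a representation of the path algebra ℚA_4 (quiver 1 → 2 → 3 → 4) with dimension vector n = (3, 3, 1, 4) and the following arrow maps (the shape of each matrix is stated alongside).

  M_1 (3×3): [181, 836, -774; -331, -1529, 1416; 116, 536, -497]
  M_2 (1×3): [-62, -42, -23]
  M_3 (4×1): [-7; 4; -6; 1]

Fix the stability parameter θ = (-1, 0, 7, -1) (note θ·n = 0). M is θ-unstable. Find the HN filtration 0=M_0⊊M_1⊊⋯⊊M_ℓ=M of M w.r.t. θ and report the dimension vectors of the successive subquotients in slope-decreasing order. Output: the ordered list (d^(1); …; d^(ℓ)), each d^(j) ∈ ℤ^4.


Via rank(M_{q-1}∘⋯∘M_p): M ≅ I[1,2]^2, I[1,4], I[4,4]^3.
μ_θ-semistable layers: μ^(1)=3; μ^(2)=0; μ^(3)=-1

((0, 0, 1, 1); (0, 3, 0, 0); (3, 0, 0, 3))


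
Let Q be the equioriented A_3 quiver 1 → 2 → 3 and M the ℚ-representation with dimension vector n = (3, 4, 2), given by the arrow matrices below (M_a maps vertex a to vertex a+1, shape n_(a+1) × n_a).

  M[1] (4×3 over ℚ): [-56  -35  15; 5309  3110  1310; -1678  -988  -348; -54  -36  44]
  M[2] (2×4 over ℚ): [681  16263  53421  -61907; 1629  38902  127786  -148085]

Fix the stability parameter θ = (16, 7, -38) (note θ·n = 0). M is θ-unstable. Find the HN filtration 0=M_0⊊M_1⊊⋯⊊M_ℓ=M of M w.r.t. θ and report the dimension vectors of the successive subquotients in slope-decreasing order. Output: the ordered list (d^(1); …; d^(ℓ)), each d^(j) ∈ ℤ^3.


Interval decomposition of M: I[1,1], I[1,3]^2, I[2,2]^2.
HN type (ℓ=3): μ^(1)=16; μ^(2)=7; μ^(3)=-5

((1, 0, 0); (0, 2, 0); (2, 2, 2))


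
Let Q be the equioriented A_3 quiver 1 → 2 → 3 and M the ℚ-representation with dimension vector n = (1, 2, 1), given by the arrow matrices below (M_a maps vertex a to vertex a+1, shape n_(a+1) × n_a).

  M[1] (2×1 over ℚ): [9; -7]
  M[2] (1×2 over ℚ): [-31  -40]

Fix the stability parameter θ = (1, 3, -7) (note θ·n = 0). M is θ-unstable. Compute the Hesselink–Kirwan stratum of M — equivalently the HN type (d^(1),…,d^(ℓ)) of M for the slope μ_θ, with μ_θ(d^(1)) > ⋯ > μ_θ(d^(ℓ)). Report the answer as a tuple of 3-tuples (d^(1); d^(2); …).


Barcode: M ≅ I[1,3], I[2,2]. HN layers by μ_θ (2 steps, strictly decreasing):
  μ^(1)=3; μ^(2)=-1

((0, 1, 0); (1, 1, 1))


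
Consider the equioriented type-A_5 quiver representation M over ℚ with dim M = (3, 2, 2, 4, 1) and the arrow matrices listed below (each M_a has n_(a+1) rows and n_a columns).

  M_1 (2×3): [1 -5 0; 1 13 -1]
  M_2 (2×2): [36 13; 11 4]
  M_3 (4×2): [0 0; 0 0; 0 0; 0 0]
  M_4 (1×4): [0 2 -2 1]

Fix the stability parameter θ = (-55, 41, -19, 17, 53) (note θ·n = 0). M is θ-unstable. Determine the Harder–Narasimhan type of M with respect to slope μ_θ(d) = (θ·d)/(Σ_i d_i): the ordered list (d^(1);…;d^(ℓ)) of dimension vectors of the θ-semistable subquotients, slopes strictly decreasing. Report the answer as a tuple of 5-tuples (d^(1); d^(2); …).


Via rank(M_{q-1}∘⋯∘M_p): M ≅ I[1,1], I[1,3]^2, I[4,4]^3, I[4,5].
μ_θ-semistable layers: μ^(1)=53; μ^(2)=17; μ^(3)=11; μ^(4)=-55

((0, 0, 0, 0, 1); (0, 0, 0, 4, 0); (0, 2, 2, 0, 0); (3, 0, 0, 0, 0))


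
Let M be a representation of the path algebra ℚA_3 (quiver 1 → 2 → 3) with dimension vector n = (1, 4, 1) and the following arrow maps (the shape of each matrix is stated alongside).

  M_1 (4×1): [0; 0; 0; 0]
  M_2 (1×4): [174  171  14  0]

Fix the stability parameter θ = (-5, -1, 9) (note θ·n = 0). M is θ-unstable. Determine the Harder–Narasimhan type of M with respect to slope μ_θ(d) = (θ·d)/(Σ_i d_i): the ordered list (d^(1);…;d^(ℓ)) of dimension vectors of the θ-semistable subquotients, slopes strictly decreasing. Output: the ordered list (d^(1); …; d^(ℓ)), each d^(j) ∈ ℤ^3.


Barcode: M ≅ I[1,1], I[2,2]^3, I[2,3]. HN layers by μ_θ (3 steps, strictly decreasing):
  μ^(1)=9; μ^(2)=-1; μ^(3)=-5

((0, 0, 1); (0, 4, 0); (1, 0, 0))


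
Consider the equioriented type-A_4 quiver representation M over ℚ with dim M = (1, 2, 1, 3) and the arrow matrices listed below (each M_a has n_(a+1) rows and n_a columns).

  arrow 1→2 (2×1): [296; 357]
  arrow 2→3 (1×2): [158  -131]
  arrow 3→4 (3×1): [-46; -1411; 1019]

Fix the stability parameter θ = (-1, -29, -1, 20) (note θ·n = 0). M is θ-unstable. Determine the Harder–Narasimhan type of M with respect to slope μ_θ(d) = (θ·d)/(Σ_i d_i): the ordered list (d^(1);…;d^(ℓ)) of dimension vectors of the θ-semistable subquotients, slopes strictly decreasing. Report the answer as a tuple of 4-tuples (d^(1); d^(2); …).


Barcode: M ≅ I[1,4], I[2,2], I[4,4]^2. HN layers by μ_θ (4 steps, strictly decreasing):
  μ^(1)=20; μ^(2)=-1; μ^(3)=-15; μ^(4)=-29

((0, 0, 0, 3); (0, 0, 1, 0); (1, 1, 0, 0); (0, 1, 0, 0))


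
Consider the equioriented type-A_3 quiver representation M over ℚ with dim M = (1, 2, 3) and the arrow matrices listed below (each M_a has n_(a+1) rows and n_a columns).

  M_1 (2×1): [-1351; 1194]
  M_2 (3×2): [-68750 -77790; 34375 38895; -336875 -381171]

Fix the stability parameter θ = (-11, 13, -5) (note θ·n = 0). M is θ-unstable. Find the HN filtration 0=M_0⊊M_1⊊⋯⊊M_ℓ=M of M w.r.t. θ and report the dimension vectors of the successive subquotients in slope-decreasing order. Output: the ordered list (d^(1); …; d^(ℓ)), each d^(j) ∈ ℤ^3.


Interval decomposition of M: I[1,3], I[2,2], I[3,3]^2.
HN type (ℓ=4): μ^(1)=13; μ^(2)=4; μ^(3)=-5; μ^(4)=-11

((0, 1, 0); (0, 1, 1); (0, 0, 2); (1, 0, 0))


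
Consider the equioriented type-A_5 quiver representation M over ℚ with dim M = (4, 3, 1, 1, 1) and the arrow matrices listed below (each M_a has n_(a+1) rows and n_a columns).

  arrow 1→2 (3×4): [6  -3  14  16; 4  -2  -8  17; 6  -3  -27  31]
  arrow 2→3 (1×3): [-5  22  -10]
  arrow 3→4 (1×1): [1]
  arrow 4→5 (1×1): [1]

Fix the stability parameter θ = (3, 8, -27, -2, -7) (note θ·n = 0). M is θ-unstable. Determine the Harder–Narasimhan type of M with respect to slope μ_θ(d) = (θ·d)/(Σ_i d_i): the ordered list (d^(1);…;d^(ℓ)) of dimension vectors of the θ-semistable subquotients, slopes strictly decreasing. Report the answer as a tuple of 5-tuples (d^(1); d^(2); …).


Via rank(M_{q-1}∘⋯∘M_p): M ≅ I[1,1], I[1,2]^2, I[1,5].
μ_θ-semistable layers: μ^(1)=8; μ^(2)=3; μ^(3)=-9/2; μ^(4)=-16/3

((0, 2, 0, 0, 0); (3, 0, 0, 0, 0); (0, 0, 0, 1, 1); (1, 1, 1, 0, 0))


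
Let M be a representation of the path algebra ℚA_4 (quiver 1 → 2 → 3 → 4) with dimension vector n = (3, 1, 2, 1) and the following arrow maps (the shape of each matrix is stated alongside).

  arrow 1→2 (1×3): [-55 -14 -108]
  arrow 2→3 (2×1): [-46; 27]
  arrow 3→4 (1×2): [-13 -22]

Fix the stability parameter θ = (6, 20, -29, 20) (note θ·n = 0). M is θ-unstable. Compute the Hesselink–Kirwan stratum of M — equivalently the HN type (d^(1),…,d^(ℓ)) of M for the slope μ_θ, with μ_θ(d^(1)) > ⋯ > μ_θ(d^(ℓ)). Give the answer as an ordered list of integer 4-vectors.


Via rank(M_{q-1}∘⋯∘M_p): M ≅ I[1,1]^2, I[1,4], I[3,3].
μ_θ-semistable layers: μ^(1)=20; μ^(2)=6; μ^(3)=-1; μ^(4)=-29

((0, 0, 0, 1); (2, 0, 0, 0); (1, 1, 1, 0); (0, 0, 1, 0))


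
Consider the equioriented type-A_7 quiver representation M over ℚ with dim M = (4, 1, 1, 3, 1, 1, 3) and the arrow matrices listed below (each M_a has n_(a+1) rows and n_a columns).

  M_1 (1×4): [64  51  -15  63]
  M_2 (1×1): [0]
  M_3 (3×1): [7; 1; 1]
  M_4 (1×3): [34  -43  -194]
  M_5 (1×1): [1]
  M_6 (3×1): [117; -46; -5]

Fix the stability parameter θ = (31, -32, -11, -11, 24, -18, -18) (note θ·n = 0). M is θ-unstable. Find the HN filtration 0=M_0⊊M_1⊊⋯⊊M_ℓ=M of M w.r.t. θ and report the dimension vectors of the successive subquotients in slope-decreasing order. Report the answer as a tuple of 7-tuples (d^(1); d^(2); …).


Via rank(M_{q-1}∘⋯∘M_p): M ≅ I[1,1]^3, I[1,2], I[3,7], I[4,4]^2, I[7,7]^2.
μ_θ-semistable layers: μ^(1)=31; μ^(2)=-1/2; μ^(3)=-4; μ^(4)=-11; μ^(5)=-18

((3, 0, 0, 0, 0, 0, 0); (1, 1, 0, 0, 0, 0, 0); (0, 0, 0, 0, 1, 1, 1); (0, 0, 1, 3, 0, 0, 0); (0, 0, 0, 0, 0, 0, 2))


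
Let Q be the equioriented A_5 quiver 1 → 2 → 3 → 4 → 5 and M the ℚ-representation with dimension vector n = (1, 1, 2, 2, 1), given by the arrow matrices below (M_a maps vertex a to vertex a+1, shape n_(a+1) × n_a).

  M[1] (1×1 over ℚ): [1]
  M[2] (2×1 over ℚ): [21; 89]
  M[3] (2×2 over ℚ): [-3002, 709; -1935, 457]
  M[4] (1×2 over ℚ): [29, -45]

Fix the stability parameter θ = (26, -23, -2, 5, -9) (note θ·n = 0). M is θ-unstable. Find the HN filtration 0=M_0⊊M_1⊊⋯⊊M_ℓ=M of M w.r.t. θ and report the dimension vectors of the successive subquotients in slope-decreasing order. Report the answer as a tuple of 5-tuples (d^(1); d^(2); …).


Barcode: M ≅ I[1,5], I[3,4]. HN layers by μ_θ (3 steps, strictly decreasing):
  μ^(1)=5; μ^(2)=-3/5; μ^(3)=-2

((0, 0, 0, 1, 0); (1, 1, 1, 1, 1); (0, 0, 1, 0, 0))


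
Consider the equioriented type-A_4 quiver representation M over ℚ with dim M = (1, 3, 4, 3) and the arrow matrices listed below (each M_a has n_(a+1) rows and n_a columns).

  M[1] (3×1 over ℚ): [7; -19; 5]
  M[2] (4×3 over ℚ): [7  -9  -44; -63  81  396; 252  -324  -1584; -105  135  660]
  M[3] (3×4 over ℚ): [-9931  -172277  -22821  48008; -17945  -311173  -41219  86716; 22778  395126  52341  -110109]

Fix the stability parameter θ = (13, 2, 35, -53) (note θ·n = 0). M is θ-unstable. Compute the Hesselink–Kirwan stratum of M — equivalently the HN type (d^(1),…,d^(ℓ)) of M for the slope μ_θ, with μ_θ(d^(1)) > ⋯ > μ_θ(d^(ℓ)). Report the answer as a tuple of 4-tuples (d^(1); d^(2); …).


Interval decomposition of M: I[1,2], I[2,2], I[2,4], I[3,3], I[3,4]^2.
HN type (ℓ=5): μ^(1)=35; μ^(2)=15/2; μ^(3)=2; μ^(4)=-16/3; μ^(5)=-9

((0, 0, 1, 0); (1, 1, 0, 0); (0, 1, 0, 0); (0, 1, 1, 1); (0, 0, 2, 2))


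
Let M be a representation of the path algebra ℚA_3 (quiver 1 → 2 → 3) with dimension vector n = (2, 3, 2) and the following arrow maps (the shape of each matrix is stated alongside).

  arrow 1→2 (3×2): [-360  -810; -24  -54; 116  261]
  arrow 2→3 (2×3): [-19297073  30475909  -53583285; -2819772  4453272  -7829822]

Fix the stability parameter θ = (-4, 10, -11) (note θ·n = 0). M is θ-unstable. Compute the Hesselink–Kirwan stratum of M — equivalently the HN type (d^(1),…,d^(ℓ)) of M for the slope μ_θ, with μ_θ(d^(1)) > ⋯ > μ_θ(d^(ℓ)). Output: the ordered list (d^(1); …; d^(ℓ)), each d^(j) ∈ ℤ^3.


Barcode: M ≅ I[1,1], I[1,3], I[2,2], I[2,3]. HN layers by μ_θ (3 steps, strictly decreasing):
  μ^(1)=10; μ^(2)=-1/2; μ^(3)=-4

((0, 1, 0); (0, 2, 2); (2, 0, 0))
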